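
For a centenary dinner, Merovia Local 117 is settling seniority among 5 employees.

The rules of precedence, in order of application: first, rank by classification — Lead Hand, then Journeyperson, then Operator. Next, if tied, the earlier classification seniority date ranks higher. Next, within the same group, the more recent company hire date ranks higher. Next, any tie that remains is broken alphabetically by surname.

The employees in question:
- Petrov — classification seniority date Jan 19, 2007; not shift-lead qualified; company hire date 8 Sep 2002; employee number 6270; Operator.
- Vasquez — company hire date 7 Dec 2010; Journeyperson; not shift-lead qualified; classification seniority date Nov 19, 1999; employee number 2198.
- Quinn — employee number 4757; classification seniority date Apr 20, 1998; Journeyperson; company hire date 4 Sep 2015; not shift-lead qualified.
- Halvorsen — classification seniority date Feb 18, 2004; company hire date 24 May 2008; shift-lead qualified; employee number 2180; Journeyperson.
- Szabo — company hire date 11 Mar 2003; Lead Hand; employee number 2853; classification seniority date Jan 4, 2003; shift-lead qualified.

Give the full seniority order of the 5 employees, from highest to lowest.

By classification: Szabo (Lead Hand); then Quinn, Vasquez and Halvorsen (Journeyperson); then Petrov (Operator).
Among Quinn, Vasquez and Halvorsen, by classification seniority date (earlier first): Quinn (Apr 20, 1998) before Vasquez (Nov 19, 1999) before Halvorsen (Feb 18, 2004).
Full order: Szabo, Quinn, Vasquez, Halvorsen, Petrov.

Szabo, Quinn, Vasquez, Halvorsen, Petrov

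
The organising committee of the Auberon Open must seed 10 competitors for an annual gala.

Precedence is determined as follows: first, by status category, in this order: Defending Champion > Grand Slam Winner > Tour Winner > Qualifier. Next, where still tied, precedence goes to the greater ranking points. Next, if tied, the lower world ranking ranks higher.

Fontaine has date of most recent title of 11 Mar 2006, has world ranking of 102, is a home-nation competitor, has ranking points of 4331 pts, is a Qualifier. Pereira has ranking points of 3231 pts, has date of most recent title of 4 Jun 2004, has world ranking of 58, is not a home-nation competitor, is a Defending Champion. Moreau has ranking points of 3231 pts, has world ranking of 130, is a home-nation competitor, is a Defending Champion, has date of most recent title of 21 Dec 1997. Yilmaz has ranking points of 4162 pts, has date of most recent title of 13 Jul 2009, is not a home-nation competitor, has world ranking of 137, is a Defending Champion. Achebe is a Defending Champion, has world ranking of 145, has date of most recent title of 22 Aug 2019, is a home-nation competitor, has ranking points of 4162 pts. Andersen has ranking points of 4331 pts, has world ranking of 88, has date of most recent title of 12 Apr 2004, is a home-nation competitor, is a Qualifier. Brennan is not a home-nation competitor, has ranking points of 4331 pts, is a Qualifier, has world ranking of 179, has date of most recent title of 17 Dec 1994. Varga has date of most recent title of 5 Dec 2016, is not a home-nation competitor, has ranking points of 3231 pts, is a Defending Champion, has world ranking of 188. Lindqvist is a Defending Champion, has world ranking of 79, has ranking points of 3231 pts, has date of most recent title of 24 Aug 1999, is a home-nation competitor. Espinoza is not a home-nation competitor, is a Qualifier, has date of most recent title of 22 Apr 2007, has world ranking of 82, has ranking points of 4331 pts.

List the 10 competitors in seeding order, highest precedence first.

By status category: Yilmaz, Achebe, Pereira, Lindqvist, Moreau and Varga (Defending Champion); then Espinoza, Andersen, Fontaine and Brennan (Qualifier).
Among Yilmaz, Achebe, Pereira, Lindqvist, Moreau and Varga, by ranking points (higher first): Yilmaz and Achebe (4162 pts) before Pereira, Lindqvist, Moreau and Varga (3231 pts).
Among Yilmaz and Achebe, by world ranking (lower first): Yilmaz (137) before Achebe (145).
Among Pereira, Lindqvist, Moreau and Varga, by world ranking (lower first): Pereira (58) before Lindqvist (79) before Moreau (130) before Varga (188).
Espinoza, Andersen, Fontaine and Brennan all have ranking points 4331 pts, so the next rule applies.
Among Espinoza, Andersen, Fontaine and Brennan, by world ranking (lower first): Espinoza (82) before Andersen (88) before Fontaine (102) before Brennan (179).
Full order: Yilmaz, Achebe, Pereira, Lindqvist, Moreau, Varga, Espinoza, Andersen, Fontaine, Brennan.

Yilmaz, Achebe, Pereira, Lindqvist, Moreau, Varga, Espinoza, Andersen, Fontaine, Brennan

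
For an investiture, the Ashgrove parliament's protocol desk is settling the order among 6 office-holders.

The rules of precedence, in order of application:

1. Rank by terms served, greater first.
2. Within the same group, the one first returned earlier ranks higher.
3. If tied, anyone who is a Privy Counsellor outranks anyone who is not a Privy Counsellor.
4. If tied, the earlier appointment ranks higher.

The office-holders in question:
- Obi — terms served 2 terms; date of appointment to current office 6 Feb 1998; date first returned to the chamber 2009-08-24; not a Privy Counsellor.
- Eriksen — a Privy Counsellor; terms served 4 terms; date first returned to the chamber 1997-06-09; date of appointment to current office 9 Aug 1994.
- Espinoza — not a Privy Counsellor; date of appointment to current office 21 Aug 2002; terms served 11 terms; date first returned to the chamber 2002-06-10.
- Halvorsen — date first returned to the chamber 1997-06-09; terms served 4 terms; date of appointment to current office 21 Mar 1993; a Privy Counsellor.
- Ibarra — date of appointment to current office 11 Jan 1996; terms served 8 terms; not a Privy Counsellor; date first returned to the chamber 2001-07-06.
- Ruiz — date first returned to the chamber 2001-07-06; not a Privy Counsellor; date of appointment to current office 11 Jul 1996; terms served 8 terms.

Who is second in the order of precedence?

Ibarra

By terms served (higher first): Espinoza (11 terms); then Ibarra and Ruiz (both 8 terms); then Halvorsen and Eriksen (both 4 terms); then Obi (2 terms).
Ibarra and Ruiz both have date first returned to the chamber 2001-07-06, so the next rule applies.
Ibarra and Ruiz are each not a Privy Counsellor, so the next rule applies.
Among Ibarra and Ruiz, by date of appointment to current office (earlier first): Ibarra (11 Jan 1996) before Ruiz (11 Jul 1996).
Halvorsen and Eriksen both have date first returned to the chamber 1997-06-09, so the next rule applies.
Halvorsen and Eriksen are each a Privy Counsellor, so the next rule applies.
Among Halvorsen and Eriksen, by date of appointment to current office (earlier first): Halvorsen (21 Mar 1993) before Eriksen (9 Aug 1994).
Order: Espinoza, Ibarra, Ruiz, Halvorsen, Eriksen, Obi.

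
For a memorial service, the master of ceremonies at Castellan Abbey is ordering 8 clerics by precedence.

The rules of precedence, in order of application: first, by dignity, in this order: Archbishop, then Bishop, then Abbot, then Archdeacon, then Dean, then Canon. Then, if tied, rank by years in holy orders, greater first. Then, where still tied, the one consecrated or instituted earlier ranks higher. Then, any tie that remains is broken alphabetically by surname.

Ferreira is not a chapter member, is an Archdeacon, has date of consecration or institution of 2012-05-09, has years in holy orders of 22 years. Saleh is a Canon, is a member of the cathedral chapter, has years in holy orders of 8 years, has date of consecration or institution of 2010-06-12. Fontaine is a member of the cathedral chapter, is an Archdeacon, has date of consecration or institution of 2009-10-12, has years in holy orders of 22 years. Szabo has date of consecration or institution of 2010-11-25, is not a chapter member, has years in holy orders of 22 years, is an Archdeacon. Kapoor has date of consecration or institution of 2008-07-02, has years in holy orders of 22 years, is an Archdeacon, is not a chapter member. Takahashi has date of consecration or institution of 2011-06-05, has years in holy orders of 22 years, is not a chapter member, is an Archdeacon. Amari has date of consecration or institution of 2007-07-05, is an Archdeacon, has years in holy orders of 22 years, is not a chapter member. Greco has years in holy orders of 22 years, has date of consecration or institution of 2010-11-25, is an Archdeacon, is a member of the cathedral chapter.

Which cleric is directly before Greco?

Fontaine

By dignity: Amari, Kapoor, Fontaine, Greco, Szabo, Takahashi and Ferreira (Archdeacon); then Saleh (Canon).
Amari, Kapoor, Fontaine, Greco, Szabo, Takahashi and Ferreira all have years in holy orders 22 years, so the next rule applies.
Among Amari, Kapoor, Fontaine, Greco, Szabo, Takahashi and Ferreira, by date of consecration or institution (earlier first): Amari (2007-07-05) before Kapoor (2008-07-02) before Fontaine (2009-10-12) before Greco and Szabo (2010-11-25) before Takahashi (2011-06-05) before Ferreira (2012-05-09).
Among Greco and Szabo, alphabetically by surname: Greco before Szabo.
Order: Amari, Kapoor, Fontaine, Greco, Szabo, Takahashi, Ferreira, Saleh.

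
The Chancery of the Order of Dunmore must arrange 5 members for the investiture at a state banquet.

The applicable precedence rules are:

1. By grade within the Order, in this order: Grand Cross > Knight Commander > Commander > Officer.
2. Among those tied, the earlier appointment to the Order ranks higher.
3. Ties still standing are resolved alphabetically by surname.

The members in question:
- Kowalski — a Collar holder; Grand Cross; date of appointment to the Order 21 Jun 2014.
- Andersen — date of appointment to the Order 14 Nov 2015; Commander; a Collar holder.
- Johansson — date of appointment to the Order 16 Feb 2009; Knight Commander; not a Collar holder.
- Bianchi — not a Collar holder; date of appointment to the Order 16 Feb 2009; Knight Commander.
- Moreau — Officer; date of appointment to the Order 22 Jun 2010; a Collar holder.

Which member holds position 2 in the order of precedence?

By grade within the Order: Kowalski (Grand Cross); then Bianchi and Johansson (Knight Commander); then Andersen (Commander); then Moreau (Officer).
Bianchi and Johansson both have date of appointment to the Order 16 Feb 2009, so the next rule applies.
Among Bianchi and Johansson, alphabetically by surname: Bianchi before Johansson.
Order: Kowalski, Bianchi, Johansson, Andersen, Moreau.

Bianchi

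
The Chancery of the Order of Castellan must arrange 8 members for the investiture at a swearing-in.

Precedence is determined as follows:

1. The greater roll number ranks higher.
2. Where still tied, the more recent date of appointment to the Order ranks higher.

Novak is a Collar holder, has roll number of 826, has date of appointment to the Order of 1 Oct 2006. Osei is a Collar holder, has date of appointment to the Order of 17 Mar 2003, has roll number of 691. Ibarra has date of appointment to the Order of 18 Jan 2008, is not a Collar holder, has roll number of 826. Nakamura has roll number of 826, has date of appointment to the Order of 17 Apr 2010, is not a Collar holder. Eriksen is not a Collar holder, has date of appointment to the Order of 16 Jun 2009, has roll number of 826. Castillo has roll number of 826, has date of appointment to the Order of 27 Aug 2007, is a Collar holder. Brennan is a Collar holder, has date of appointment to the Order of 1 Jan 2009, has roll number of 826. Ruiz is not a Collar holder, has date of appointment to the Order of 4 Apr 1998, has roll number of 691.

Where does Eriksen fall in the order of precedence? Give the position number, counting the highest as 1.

2

By roll number (higher first): Nakamura, Eriksen, Brennan, Ibarra, Castillo and Novak (each 826); then Osei and Ruiz (both 691).
Among Nakamura, Eriksen, Brennan, Ibarra, Castillo and Novak, by date of appointment to the Order (later first): Nakamura (17 Apr 2010) before Eriksen (16 Jun 2009) before Brennan (1 Jan 2009) before Ibarra (18 Jan 2008) before Castillo (27 Aug 2007) before Novak (1 Oct 2006).
Among Osei and Ruiz, by date of appointment to the Order (later first): Osei (17 Mar 2003) before Ruiz (4 Apr 1998).
Order: Nakamura, Eriksen, Brennan, Ibarra, Castillo, Novak, Osei, Ruiz. So position 2.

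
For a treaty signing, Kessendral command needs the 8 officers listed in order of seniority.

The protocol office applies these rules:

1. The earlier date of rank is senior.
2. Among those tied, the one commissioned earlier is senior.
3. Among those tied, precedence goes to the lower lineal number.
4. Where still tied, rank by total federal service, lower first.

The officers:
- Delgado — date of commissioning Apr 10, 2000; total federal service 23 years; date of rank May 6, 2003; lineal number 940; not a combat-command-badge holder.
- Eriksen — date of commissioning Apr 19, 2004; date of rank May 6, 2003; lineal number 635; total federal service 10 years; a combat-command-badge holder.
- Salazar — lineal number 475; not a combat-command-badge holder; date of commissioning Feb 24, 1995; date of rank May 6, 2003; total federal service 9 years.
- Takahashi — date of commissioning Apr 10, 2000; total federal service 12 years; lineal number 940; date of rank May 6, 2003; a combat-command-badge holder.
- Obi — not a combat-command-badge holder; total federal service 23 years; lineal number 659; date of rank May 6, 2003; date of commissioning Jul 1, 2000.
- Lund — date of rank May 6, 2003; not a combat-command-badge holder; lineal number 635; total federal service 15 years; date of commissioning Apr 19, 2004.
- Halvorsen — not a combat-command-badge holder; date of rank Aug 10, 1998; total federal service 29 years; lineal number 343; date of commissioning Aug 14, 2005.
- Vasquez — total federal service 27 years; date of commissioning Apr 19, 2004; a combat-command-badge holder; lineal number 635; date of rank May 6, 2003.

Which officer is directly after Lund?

By date of rank (earlier first): Halvorsen (Aug 10, 1998); then Salazar, Takahashi, Delgado, Obi, Eriksen, Lund and Vasquez (each May 6, 2003).
Among Salazar, Takahashi, Delgado, Obi, Eriksen, Lund and Vasquez, by date of commissioning (earlier first): Salazar (Feb 24, 1995) before Takahashi and Delgado (Apr 10, 2000) before Obi (Jul 1, 2000) before Eriksen, Lund and Vasquez (Apr 19, 2004).
Takahashi and Delgado both have lineal number 940, so the next rule applies.
Among Takahashi and Delgado, by total federal service (lower first): Takahashi (12 years) before Delgado (23 years).
Eriksen, Lund and Vasquez all have lineal number 635, so the next rule applies.
Among Eriksen, Lund and Vasquez, by total federal service (lower first): Eriksen (10 years) before Lund (15 years) before Vasquez (27 years).
Order: Halvorsen, Salazar, Takahashi, Delgado, Obi, Eriksen, Lund, Vasquez.

Vasquez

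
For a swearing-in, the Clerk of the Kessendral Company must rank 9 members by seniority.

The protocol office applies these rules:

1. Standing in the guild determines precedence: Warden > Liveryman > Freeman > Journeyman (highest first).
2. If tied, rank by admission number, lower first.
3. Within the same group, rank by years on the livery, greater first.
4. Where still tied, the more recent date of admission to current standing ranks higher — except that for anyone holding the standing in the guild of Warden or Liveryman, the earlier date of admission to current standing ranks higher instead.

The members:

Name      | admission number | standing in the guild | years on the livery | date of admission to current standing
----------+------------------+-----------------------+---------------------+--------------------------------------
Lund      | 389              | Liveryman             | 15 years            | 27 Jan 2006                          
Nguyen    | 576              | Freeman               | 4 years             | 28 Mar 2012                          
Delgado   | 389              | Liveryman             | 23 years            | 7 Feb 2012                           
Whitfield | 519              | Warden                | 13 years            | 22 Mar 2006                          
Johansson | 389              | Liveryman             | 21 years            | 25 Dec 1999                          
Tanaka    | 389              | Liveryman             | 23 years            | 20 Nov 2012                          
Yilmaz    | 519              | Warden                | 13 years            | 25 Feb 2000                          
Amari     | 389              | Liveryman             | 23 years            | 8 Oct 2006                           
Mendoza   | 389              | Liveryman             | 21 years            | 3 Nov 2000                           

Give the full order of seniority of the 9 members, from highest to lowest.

Yilmaz, Whitfield, Amari, Delgado, Tanaka, Johansson, Mendoza, Lund, Nguyen

By standing in the guild: Yilmaz and Whitfield (Warden); then Amari, Delgado, Tanaka, Johansson, Mendoza and Lund (Liveryman); then Nguyen (Freeman).
Yilmaz and Whitfield both have admission number 519, so the next rule applies.
Yilmaz and Whitfield both have years on the livery 13 years, so the next rule applies.
Among Yilmaz and Whitfield, by date of admission to current standing (earlier first) (reversed rule for this group): Yilmaz (25 Feb 2000) before Whitfield (22 Mar 2006).
Amari, Delgado, Tanaka, Johansson, Mendoza and Lund all have admission number 389, so the next rule applies.
Among Amari, Delgado, Tanaka, Johansson, Mendoza and Lund, by years on the livery (higher first): Amari, Delgado and Tanaka (23 years) before Johansson and Mendoza (21 years) before Lund (15 years).
Among Amari, Delgado and Tanaka, by date of admission to current standing (earlier first) (reversed rule for this group): Amari (8 Oct 2006) before Delgado (7 Feb 2012) before Tanaka (20 Nov 2012).
Among Johansson and Mendoza, by date of admission to current standing (earlier first) (reversed rule for this group): Johansson (25 Dec 1999) before Mendoza (3 Nov 2000).
Full order: Yilmaz, Whitfield, Amari, Delgado, Tanaka, Johansson, Mendoza, Lund, Nguyen.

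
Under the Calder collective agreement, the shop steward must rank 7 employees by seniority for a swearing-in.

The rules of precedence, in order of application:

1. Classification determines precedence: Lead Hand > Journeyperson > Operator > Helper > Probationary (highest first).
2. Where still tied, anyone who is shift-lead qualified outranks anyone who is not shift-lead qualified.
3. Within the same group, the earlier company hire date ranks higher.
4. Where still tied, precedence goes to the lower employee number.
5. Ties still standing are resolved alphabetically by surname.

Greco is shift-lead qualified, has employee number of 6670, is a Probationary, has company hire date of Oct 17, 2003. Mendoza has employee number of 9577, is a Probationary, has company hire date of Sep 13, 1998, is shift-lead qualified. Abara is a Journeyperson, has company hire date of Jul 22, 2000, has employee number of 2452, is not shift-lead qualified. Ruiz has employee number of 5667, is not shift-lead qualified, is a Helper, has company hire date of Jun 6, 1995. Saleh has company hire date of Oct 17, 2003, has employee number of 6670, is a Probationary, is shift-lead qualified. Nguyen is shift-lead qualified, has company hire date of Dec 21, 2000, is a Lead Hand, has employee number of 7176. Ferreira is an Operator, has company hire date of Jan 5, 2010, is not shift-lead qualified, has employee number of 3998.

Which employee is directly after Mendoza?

Greco

By classification: Nguyen (Lead Hand); then Abara (Journeyperson); then Ferreira (Operator); then Ruiz (Helper); then Mendoza, Greco and Saleh (Probationary).
Mendoza, Greco and Saleh are each shift-lead qualified, so the next rule applies.
Among Mendoza, Greco and Saleh, by company hire date (earlier first): Mendoza (Sep 13, 1998) before Greco and Saleh (Oct 17, 2003).
Greco and Saleh both have employee number 6670, so the next rule applies.
Among Greco and Saleh, alphabetically by surname: Greco before Saleh.
Order: Nguyen, Abara, Ferreira, Ruiz, Mendoza, Greco, Saleh.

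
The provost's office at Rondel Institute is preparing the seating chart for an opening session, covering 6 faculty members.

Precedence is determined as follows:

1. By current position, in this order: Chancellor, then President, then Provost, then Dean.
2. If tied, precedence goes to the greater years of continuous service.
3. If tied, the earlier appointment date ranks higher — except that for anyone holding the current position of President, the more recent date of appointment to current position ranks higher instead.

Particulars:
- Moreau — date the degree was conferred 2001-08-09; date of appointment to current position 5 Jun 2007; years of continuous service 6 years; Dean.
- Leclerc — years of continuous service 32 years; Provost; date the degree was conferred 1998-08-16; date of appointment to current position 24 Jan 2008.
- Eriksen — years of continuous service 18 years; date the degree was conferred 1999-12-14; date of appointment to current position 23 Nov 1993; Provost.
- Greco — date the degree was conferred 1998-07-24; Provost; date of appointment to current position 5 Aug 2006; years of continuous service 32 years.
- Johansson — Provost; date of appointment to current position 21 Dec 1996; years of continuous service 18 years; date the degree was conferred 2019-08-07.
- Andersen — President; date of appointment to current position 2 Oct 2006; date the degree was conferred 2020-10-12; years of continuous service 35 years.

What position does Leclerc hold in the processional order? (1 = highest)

By current position: Andersen (President); then Greco, Leclerc, Eriksen and Johansson (Provost); then Moreau (Dean).
Among Greco, Leclerc, Eriksen and Johansson, by years of continuous service (higher first): Greco and Leclerc (32 years) before Eriksen and Johansson (18 years).
Among Greco and Leclerc, by date of appointment to current position (earlier first): Greco (5 Aug 2006) before Leclerc (24 Jan 2008).
Among Eriksen and Johansson, by date of appointment to current position (earlier first): Eriksen (23 Nov 1993) before Johansson (21 Dec 1996).
Order: Andersen, Greco, Leclerc, Eriksen, Johansson, Moreau. So position 3.

3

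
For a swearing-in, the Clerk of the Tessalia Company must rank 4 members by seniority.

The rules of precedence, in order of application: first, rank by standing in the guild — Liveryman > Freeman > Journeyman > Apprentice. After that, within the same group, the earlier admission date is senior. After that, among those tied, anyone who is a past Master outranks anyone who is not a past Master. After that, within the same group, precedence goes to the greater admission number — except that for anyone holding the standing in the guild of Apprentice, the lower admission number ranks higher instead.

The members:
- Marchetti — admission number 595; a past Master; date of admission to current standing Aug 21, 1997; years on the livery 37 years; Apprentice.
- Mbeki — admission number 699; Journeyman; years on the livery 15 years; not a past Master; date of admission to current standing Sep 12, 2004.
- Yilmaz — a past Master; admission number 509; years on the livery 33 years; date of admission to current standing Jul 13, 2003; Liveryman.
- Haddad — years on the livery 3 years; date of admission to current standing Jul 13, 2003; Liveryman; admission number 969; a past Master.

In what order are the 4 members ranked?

Haddad, Yilmaz, Mbeki, Marchetti

By standing in the guild: Haddad and Yilmaz (Liveryman); then Mbeki (Journeyman); then Marchetti (Apprentice).
Haddad and Yilmaz both have date of admission to current standing Jul 13, 2003, so the next rule applies.
Haddad and Yilmaz are each a past Master, so the next rule applies.
Among Haddad and Yilmaz, by admission number (higher first): Haddad (969) before Yilmaz (509).
Full order: Haddad, Yilmaz, Mbeki, Marchetti.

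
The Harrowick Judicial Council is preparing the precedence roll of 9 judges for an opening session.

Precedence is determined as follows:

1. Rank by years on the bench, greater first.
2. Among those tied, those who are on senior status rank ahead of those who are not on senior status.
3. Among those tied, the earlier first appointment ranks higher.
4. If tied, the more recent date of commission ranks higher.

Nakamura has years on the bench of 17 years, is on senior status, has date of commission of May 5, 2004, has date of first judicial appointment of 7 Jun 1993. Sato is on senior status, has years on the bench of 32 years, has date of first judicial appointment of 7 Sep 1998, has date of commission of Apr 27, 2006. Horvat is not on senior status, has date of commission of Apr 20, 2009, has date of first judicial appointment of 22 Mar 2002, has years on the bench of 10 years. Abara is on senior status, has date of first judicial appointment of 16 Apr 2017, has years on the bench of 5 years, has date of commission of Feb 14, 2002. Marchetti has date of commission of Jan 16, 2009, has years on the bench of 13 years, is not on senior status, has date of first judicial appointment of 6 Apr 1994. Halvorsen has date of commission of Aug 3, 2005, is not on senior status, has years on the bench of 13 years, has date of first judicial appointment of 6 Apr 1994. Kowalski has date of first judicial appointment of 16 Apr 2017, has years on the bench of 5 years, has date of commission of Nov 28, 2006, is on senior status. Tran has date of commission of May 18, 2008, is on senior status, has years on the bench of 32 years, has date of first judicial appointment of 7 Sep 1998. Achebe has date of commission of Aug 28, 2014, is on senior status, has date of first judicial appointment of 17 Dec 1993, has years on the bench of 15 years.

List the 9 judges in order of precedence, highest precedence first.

By years on the bench (higher first): Tran and Sato (both 32 years); then Nakamura (17 years); then Achebe (15 years); then Marchetti and Halvorsen (both 13 years); then Horvat (10 years); then Kowalski and Abara (both 5 years).
Tran and Sato are each on senior status, so the next rule applies.
Tran and Sato both have date of first judicial appointment 7 Sep 1998, so the next rule applies.
Among Tran and Sato, by date of commission (later first): Tran (May 18, 2008) before Sato (Apr 27, 2006).
Marchetti and Halvorsen are each not on senior status, so the next rule applies.
Marchetti and Halvorsen both have date of first judicial appointment 6 Apr 1994, so the next rule applies.
Among Marchetti and Halvorsen, by date of commission (later first): Marchetti (Jan 16, 2009) before Halvorsen (Aug 3, 2005).
Kowalski and Abara are each on senior status, so the next rule applies.
Kowalski and Abara both have date of first judicial appointment 16 Apr 2017, so the next rule applies.
Among Kowalski and Abara, by date of commission (later first): Kowalski (Nov 28, 2006) before Abara (Feb 14, 2002).
Full order: Tran, Sato, Nakamura, Achebe, Marchetti, Halvorsen, Horvat, Kowalski, Abara.

Tran, Sato, Nakamura, Achebe, Marchetti, Halvorsen, Horvat, Kowalski, Abara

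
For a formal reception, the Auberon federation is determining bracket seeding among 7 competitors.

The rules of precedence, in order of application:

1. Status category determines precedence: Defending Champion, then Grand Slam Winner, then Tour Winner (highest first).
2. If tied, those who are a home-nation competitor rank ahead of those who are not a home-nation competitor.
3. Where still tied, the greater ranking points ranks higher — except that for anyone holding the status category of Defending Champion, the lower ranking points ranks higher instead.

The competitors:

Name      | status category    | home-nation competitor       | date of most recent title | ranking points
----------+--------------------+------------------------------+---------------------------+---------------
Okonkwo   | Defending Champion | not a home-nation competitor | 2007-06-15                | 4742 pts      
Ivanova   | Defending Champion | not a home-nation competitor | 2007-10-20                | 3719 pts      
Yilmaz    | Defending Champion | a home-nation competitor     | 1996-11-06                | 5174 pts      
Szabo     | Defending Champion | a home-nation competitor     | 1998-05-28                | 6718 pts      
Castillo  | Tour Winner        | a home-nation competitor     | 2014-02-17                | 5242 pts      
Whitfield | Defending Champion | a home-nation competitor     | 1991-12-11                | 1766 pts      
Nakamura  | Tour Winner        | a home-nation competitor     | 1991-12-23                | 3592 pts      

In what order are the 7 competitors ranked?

By status category: Whitfield, Yilmaz, Szabo, Ivanova and Okonkwo (Defending Champion); then Castillo and Nakamura (Tour Winner).
Among Whitfield, Yilmaz, Szabo, Ivanova and Okonkwo, a home-nation competitor before not a home-nation competitor: Whitfield, Yilmaz and Szabo (a home-nation competitor) before Ivanova and Okonkwo (not a home-nation competitor).
Among Whitfield, Yilmaz and Szabo, by ranking points (lower first) (reversed rule for this group): Whitfield (1766 pts) before Yilmaz (5174 pts) before Szabo (6718 pts).
Among Ivanova and Okonkwo, by ranking points (lower first) (reversed rule for this group): Ivanova (3719 pts) before Okonkwo (4742 pts).
Castillo and Nakamura are each a home-nation competitor, so the next rule applies.
Among Castillo and Nakamura, by ranking points (higher first): Castillo (5242 pts) before Nakamura (3592 pts).
Full order: Whitfield, Yilmaz, Szabo, Ivanova, Okonkwo, Castillo, Nakamura.

Whitfield, Yilmaz, Szabo, Ivanova, Okonkwo, Castillo, Nakamura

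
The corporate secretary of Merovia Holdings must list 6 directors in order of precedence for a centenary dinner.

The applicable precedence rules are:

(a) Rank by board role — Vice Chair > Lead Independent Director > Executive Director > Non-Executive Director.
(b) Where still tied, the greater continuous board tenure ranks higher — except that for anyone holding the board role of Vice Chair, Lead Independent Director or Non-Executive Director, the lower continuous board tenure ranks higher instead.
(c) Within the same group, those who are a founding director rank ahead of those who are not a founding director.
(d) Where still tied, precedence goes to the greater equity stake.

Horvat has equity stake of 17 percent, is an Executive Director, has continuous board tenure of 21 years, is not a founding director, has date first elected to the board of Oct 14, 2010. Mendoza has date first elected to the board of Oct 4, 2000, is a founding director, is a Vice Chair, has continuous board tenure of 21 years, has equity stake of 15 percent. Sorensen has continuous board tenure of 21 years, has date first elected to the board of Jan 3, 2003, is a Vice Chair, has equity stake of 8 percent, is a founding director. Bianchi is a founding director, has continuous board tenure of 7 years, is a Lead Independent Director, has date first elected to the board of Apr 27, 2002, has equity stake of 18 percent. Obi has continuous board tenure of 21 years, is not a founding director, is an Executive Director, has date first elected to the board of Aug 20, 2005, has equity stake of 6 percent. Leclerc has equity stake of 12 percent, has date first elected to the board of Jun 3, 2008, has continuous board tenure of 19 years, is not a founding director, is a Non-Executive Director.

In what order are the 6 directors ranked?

Mendoza, Sorensen, Bianchi, Horvat, Obi, Leclerc

By board role: Mendoza and Sorensen (Vice Chair); then Bianchi (Lead Independent Director); then Horvat and Obi (Executive Director); then Leclerc (Non-Executive Director).
Mendoza and Sorensen both have continuous board tenure 21 years, so the next rule applies.
Mendoza and Sorensen are each a founding director, so the next rule applies.
Among Mendoza and Sorensen, by equity stake (higher first): Mendoza (15 percent) before Sorensen (8 percent).
Horvat and Obi both have continuous board tenure 21 years, so the next rule applies.
Horvat and Obi are each not a founding director, so the next rule applies.
Among Horvat and Obi, by equity stake (higher first): Horvat (17 percent) before Obi (6 percent).
Full order: Mendoza, Sorensen, Bianchi, Horvat, Obi, Leclerc.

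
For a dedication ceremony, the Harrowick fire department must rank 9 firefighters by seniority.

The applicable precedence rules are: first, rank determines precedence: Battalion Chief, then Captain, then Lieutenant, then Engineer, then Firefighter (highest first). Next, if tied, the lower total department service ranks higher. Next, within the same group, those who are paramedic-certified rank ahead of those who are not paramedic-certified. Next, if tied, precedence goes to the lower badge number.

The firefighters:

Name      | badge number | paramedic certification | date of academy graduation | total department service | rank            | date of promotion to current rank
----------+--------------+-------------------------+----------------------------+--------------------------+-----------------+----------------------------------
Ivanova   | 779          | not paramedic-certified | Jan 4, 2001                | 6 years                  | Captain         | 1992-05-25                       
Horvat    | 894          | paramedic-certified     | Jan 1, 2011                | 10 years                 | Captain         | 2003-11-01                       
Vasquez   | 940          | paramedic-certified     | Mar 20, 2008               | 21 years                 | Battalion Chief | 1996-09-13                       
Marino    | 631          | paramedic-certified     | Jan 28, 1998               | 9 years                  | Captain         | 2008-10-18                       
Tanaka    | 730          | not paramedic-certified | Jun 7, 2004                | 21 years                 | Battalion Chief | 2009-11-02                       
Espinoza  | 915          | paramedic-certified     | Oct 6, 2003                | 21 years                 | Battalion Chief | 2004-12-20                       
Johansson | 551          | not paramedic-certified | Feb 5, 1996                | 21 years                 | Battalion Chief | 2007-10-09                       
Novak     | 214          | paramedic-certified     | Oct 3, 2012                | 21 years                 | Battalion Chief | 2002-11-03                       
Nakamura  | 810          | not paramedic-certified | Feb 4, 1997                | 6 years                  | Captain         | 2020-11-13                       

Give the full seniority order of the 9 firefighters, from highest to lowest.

By rank: Novak, Espinoza, Vasquez, Johansson and Tanaka (Battalion Chief); then Ivanova, Nakamura, Marino and Horvat (Captain).
Novak, Espinoza, Vasquez, Johansson and Tanaka all have total department service 21 years, so the next rule applies.
Among Novak, Espinoza, Vasquez, Johansson and Tanaka, paramedic-certified before not paramedic-certified: Novak, Espinoza and Vasquez (paramedic-certified) before Johansson and Tanaka (not paramedic-certified).
Among Novak, Espinoza and Vasquez, by badge number (lower first): Novak (214) before Espinoza (915) before Vasquez (940).
Among Johansson and Tanaka, by badge number (lower first): Johansson (551) before Tanaka (730).
Among Ivanova, Nakamura, Marino and Horvat, by total department service (lower first): Ivanova and Nakamura (6 years) before Marino (9 years) before Horvat (10 years).
Ivanova and Nakamura are each not paramedic-certified, so the next rule applies.
Among Ivanova and Nakamura, by badge number (lower first): Ivanova (779) before Nakamura (810).
Full order: Novak, Espinoza, Vasquez, Johansson, Tanaka, Ivanova, Nakamura, Marino, Horvat.

Novak, Espinoza, Vasquez, Johansson, Tanaka, Ivanova, Nakamura, Marino, Horvat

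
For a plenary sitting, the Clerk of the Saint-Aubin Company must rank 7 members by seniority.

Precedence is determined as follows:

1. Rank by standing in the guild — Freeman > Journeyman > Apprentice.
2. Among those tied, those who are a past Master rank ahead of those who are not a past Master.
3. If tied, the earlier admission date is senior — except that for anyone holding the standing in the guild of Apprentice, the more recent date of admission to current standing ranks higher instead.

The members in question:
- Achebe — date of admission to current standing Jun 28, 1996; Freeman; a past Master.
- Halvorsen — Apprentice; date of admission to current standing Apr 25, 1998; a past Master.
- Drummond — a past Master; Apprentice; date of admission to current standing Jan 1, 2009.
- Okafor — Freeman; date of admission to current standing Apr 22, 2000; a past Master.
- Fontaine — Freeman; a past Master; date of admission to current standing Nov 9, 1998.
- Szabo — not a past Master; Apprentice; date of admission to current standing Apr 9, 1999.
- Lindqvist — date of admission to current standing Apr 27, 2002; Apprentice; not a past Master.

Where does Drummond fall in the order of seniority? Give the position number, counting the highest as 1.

4

By standing in the guild: Achebe, Fontaine and Okafor (Freeman); then Drummond, Halvorsen, Lindqvist and Szabo (Apprentice).
Achebe, Fontaine and Okafor are each a past Master, so the next rule applies.
Among Achebe, Fontaine and Okafor, by date of admission to current standing (earlier first): Achebe (Jun 28, 1996) before Fontaine (Nov 9, 1998) before Okafor (Apr 22, 2000).
Among Drummond, Halvorsen, Lindqvist and Szabo, a past Master before not a past Master: Drummond and Halvorsen (a past Master) before Lindqvist and Szabo (not a past Master).
Among Drummond and Halvorsen, by date of admission to current standing (later first) (reversed rule for this group): Drummond (Jan 1, 2009) before Halvorsen (Apr 25, 1998).
Among Lindqvist and Szabo, by date of admission to current standing (later first) (reversed rule for this group): Lindqvist (Apr 27, 2002) before Szabo (Apr 9, 1999).
Order: Achebe, Fontaine, Okafor, Drummond, Halvorsen, Lindqvist, Szabo. So position 4.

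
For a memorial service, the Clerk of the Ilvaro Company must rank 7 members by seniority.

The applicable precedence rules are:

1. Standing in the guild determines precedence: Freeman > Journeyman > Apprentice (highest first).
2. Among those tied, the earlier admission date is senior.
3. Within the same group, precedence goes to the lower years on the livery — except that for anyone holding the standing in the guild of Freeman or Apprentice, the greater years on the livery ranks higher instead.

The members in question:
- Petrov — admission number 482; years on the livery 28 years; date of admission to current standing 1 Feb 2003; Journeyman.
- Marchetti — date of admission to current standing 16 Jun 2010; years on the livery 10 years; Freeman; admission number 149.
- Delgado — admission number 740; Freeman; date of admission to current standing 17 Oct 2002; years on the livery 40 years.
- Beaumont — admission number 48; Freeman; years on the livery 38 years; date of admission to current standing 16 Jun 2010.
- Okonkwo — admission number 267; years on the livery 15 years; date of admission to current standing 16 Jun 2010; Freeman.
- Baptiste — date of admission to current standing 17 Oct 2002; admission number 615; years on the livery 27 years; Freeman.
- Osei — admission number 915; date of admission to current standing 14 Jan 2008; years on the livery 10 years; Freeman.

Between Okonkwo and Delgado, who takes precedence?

Delgado

By standing in the guild: Delgado, Baptiste, Osei, Beaumont, Okonkwo and Marchetti (Freeman); then Petrov (Journeyman).
Among Delgado, Baptiste, Osei, Beaumont, Okonkwo and Marchetti, by date of admission to current standing (earlier first): Delgado and Baptiste (17 Oct 2002) before Osei (14 Jan 2008) before Beaumont, Okonkwo and Marchetti (16 Jun 2010).
Among Delgado and Baptiste, by years on the livery (higher first) (reversed rule for this group): Delgado (40 years) before Baptiste (27 years).
Among Beaumont, Okonkwo and Marchetti, by years on the livery (higher first) (reversed rule for this group): Beaumont (38 years) before Okonkwo (15 years) before Marchetti (10 years).
So Delgado takes precedence.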